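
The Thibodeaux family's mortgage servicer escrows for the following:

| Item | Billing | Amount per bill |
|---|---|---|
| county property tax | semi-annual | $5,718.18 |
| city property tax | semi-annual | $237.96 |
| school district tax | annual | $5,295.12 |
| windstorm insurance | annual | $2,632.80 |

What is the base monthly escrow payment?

$1,653.35

County property tax: $5,718.18 × 2 = $11,436.36/yr
City property tax: $237.96 × 2 = $475.92/yr
School district tax: $5,295.12/yr
Windstorm insurance: $2,632.80/yr
Combined annual = $19,840.20
Monthly = $19,840.20 / 12 = $1,653.35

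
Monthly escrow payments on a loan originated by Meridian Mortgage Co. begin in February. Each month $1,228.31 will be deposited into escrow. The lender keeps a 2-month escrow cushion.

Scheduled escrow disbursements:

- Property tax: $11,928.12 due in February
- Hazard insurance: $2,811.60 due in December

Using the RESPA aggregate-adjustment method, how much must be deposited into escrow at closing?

$13,156.43

Cushion = 2 × $1,228.31 = $2,456.62
Trial balance (start $0, +$1,228.31 each month, − disbursements):
  Feb: +$1,228.31 − $11,928.12 → -$10,699.81
  Mar: +$1,228.31 → -$9,471.50
  Apr: +$1,228.31 → -$8,243.19
  May: +$1,228.31 → -$7,014.88
  Jun: +$1,228.31 → -$5,786.57
  Jul: +$1,228.31 → -$4,558.26
  Aug: +$1,228.31 → -$3,329.95
  Sep: +$1,228.31 → -$2,101.64
  Oct: +$1,228.31 → -$873.33
  Nov: +$1,228.31 → $354.98
  Dec: +$1,228.31 − $2,811.60 → -$1,228.31
  Jan: +$1,228.31 → $0.00
Lowest trial balance = -$10,699.81 (Feb)
Initial deposit = cushion − low point = $2,456.62 − (-$10,699.81) = $13,156.43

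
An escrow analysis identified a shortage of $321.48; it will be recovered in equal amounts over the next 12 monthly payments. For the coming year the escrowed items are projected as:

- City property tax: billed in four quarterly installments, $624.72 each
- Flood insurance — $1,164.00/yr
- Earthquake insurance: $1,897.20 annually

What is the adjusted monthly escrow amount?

$490.13

City property tax = $624.72 × 4 = $2,498.88 per year
Flood insurance = $1,164.00 per year
Earthquake insurance = $1,897.20 per year
Total annual escrow = $5,560.08
Base monthly escrow = $5,560.08 ÷ 12 = $463.34
Shortage per month = $321.48 / 12 = $26.79
New monthly escrow = $463.34 + $26.79 = $490.13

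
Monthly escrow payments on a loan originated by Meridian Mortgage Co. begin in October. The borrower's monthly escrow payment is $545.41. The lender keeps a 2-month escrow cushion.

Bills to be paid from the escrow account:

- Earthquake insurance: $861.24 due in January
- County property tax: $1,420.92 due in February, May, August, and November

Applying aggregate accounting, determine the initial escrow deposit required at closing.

Cushion = 2 × $545.41 = $1,090.82
Trial balance (start $0, +$545.41 each month, − disbursements):
  Oct: +$545.41 → $545.41
  Nov: +$545.41 − $1,420.92 → -$330.10
  Dec: +$545.41 → $215.31
  Jan: +$545.41 − $861.24 → -$100.52
  Feb: +$545.41 − $1,420.92 → -$976.03
  Mar: +$545.41 → -$430.62
  Apr: +$545.41 → $114.79
  May: +$545.41 − $1,420.92 → -$760.72
  Jun: +$545.41 → -$215.31
  Jul: +$545.41 → $330.10
  Aug: +$545.41 − $1,420.92 → -$545.41
  Sep: +$545.41 → $0.00
Lowest trial balance = -$976.03 (Feb)
Initial deposit = cushion − low point = $1,090.82 − (-$976.03) = $2,066.85

$2,066.85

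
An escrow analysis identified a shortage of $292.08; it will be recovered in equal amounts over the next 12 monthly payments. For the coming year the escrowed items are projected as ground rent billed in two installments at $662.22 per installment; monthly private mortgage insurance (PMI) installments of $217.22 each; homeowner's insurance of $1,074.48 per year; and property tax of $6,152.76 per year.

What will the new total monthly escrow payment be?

Ground rent — $662.22 × 2 = $1,324.44 annually
Private mortgage insurance (PMI) — $217.22 × 12 = $2,606.64 annually
Homeowner's insurance — $1,074.48 annually
Property tax — $6,152.76 annually
Yearly total = $11,158.32
Monthly escrow = $11,158.32 / 12 = $929.86
Shortage per month = $292.08 ÷ 12 = $24.34
New monthly escrow = $929.86 + $24.34 = $954.20

$954.20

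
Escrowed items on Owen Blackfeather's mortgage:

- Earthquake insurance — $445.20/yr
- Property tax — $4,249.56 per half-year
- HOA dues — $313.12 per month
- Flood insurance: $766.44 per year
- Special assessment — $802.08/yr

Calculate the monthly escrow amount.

Earthquake insurance = $445.20 per year
Property tax = $4,249.56 × 2 = $8,499.12 per year
HOA dues = $313.12 × 12 = $3,757.44 per year
Flood insurance = $766.44 per year
Special assessment = $802.08 per year
Total annual escrow = $445.20 + $8,499.12 + $3,757.44 + $766.44 + $802.08 = $14,270.28
Monthly escrow = $14,270.28 ÷ 12 = $1,189.19

$1,189.19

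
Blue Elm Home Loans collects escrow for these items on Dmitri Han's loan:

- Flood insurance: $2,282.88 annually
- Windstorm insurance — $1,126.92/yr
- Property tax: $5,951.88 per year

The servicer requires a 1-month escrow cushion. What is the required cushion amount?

Flood insurance: $2,282.88/yr
Windstorm insurance: $1,126.92/yr
Property tax: $5,951.88/yr
Yearly total = $9,361.68
Monthly escrow = $9,361.68 / 12 = $780.14
Required cushion = 1 × $780.14 = $780.14

$780.14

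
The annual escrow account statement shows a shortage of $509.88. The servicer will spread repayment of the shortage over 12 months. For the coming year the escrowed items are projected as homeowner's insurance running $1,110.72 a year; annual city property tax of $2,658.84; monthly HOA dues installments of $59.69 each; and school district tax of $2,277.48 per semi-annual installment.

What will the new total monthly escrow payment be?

$795.89

Homeowner's insurance — $1,110.72
City property tax — $2,658.84
HOA dues — $59.69 × 12 = $716.28
School district tax — $2,277.48 × 2 = $4,554.96
Total per year = $1,110.72 + $2,658.84 + $716.28 + $4,554.96 = $9,040.80
Base monthly escrow = $9,040.80 ÷ 12 = $753.40
Monthly shortage recovery: $509.88 / 12 = $42.49
Adjusted monthly = $753.40 + $42.49 = $795.89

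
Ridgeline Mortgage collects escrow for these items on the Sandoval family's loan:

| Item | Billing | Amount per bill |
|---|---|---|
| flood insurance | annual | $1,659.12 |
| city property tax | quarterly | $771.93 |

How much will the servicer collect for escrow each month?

Flood insurance = $1,659.12/yr
City property tax = $771.93 × 4 = $3,087.72/yr
Annual escrow total = $1,659.12 + $3,087.72 = $4,746.84
Base monthly escrow = $4,746.84 ÷ 12 = $395.57

$395.57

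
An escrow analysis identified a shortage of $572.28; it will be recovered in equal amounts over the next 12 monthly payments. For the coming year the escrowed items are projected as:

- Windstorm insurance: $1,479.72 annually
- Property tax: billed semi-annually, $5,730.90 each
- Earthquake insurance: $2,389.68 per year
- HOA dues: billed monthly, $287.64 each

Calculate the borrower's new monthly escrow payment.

$1,612.93

Windstorm insurance = $1,479.72 annually
Property tax = $5,730.90 × 2 = $11,461.80 annually
Earthquake insurance = $2,389.68 annually
HOA dues = $287.64 × 12 = $3,451.68 annually
Annual escrow total = $18,782.88
Monthly escrow = $18,782.88 ÷ 12 = $1,565.24
Shortage per month = $572.28 / 12 = $47.69
Adjusted monthly = $1,565.24 + $47.69 = $1,612.93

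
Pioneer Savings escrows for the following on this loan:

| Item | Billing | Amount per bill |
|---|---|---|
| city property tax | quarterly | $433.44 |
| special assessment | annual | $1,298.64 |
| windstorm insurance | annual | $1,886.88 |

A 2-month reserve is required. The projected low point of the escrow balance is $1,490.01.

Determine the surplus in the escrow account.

City property tax: $433.44 × 4 = $1,733.76 per year
Special assessment: $1,298.64 per year
Windstorm insurance: $1,886.88 per year
Total per year = $1,733.76 + $1,298.64 + $1,886.88 = $4,919.28
Monthly = $4,919.28 ÷ 12 = $409.94
Cushion = 2 × $409.94 = $819.88
Excess over cushion: $1,490.01 − $819.88 = $670.13

$670.13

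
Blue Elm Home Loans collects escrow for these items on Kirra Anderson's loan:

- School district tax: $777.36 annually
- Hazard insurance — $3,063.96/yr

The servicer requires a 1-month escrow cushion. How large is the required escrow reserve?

School district tax = $777.36 annually
Hazard insurance = $3,063.96 annually
Yearly total = $777.36 + $3,063.96 = $3,841.32
Monthly = $3,841.32 ÷ 12 = $320.11
Required cushion = 1 × $320.11 = $320.11

$320.11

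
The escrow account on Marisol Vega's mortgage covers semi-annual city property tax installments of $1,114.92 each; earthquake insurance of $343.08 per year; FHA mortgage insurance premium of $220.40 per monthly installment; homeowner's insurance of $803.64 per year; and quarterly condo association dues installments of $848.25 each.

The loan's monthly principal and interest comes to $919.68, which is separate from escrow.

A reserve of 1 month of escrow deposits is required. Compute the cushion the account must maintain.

City property tax — $1,114.92 × 2 = $2,229.84
Earthquake insurance — $343.08
FHA mortgage insurance premium — $220.40 × 12 = $2,644.80
Homeowner's insurance — $803.64
Condo association dues — $848.25 × 4 = $3,393.00
Combined annual = $9,414.36
Per month = $9,414.36 ÷ 12 = $784.53
Required cushion = 1 × $784.53 = $784.53

$784.53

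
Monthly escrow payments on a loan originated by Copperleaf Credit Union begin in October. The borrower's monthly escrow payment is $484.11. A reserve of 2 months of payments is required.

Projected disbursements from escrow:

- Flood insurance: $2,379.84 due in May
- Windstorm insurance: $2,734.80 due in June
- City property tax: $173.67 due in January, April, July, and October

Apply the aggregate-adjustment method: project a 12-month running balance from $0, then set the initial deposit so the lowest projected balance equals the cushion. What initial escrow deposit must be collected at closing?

$2,246.88

Cushion = 2 × $484.11 = $968.22
Trial balance (start $0, +$484.11 each month, − disbursements):
  Oct: +$484.11 − $173.67 → $310.44
  Nov: +$484.11 → $794.55
  Dec: +$484.11 → $1,278.66
  Jan: +$484.11 − $173.67 → $1,589.10
  Feb: +$484.11 → $2,073.21
  Mar: +$484.11 → $2,557.32
  Apr: +$484.11 − $173.67 → $2,867.76
  May: +$484.11 − $2,379.84 → $972.03
  Jun: +$484.11 − $2,734.80 → -$1,278.66
  Jul: +$484.11 − $173.67 → -$968.22
  Aug: +$484.11 → -$484.11
  Sep: +$484.11 → $0.00
Lowest trial balance = -$1,278.66 (Jun)
Initial deposit = cushion − low point = $968.22 − (-$1,278.66) = $2,246.88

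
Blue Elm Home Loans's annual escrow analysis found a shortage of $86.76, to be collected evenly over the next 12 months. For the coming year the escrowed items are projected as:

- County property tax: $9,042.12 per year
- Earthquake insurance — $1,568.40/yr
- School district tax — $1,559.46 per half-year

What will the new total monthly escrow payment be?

$1,151.35

County property tax: $9,042.12/yr
Earthquake insurance: $1,568.40/yr
School district tax: $1,559.46 × 2 = $3,118.92/yr
Annual escrow total = $9,042.12 + $1,568.40 + $3,118.92 = $13,729.44
Monthly escrow = $13,729.44 / 12 = $1,144.12
Monthly shortage recovery: $86.76 ÷ 12 = $7.23
Adjusted monthly = $1,144.12 + $7.23 = $1,151.35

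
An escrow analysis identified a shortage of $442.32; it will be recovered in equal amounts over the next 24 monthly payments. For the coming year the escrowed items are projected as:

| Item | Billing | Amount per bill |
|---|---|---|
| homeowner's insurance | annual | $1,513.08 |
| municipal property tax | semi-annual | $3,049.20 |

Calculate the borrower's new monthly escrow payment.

Homeowner's insurance = $1,513.08/yr
Municipal property tax = $3,049.20 × 2 = $6,098.40/yr
Annual escrow total = $1,513.08 + $6,098.40 = $7,611.48
Monthly escrow = $7,611.48 ÷ 12 = $634.29
Shortage spread = $442.32 / 24 = $18.43/mo
New monthly escrow = $634.29 + $18.43 = $652.72

$652.72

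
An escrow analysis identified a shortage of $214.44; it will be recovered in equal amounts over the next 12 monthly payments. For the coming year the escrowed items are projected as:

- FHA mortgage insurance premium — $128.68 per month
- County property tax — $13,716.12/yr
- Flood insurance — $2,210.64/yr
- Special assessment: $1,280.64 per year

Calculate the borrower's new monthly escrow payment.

FHA mortgage insurance premium: $128.68 × 12 = $1,544.16/yr
County property tax: $13,716.12/yr
Flood insurance: $2,210.64/yr
Special assessment: $1,280.64/yr
Annual escrow total = $1,544.16 + $13,716.12 + $2,210.64 + $1,280.64 = $18,751.56
Per month = $18,751.56 ÷ 12 = $1,562.63
Monthly shortage recovery: $214.44 ÷ 12 = $17.87
Adjusted monthly = $1,562.63 + $17.87 = $1,580.50

$1,580.50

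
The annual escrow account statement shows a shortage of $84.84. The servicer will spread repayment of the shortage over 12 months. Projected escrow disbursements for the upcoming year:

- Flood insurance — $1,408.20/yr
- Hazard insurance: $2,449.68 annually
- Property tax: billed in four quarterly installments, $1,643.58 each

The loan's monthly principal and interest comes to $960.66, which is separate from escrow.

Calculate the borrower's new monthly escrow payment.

Flood insurance: $1,408.20 annually
Hazard insurance: $2,449.68 annually
Property tax: $1,643.58 × 4 = $6,574.32 annually
Combined annual = $1,408.20 + $2,449.68 + $6,574.32 = $10,432.20
Monthly escrow = $10,432.20 ÷ 12 = $869.35
Monthly shortage recovery: $84.84 / 12 = $7.07
New monthly escrow = $869.35 + $7.07 = $876.42

$876.42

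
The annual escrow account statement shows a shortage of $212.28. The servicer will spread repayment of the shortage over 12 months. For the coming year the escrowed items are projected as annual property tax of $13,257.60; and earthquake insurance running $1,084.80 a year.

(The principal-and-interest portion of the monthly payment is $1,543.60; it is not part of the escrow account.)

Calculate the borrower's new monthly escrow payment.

$1,212.89

Property tax — $13,257.60
Earthquake insurance — $1,084.80
Annual escrow total = $14,342.40
Base monthly escrow = $14,342.40 ÷ 12 = $1,195.20
Shortage per month = $212.28 / 12 = $17.69
New monthly escrow = $1,195.20 + $17.69 = $1,212.89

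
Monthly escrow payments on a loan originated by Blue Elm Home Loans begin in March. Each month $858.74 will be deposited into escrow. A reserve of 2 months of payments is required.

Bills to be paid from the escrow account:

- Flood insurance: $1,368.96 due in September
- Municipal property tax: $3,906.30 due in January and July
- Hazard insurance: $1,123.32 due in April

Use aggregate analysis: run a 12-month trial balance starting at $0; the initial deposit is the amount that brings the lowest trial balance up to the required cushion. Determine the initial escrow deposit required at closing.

$2,576.22

Cushion = 2 × $858.74 = $1,717.48
Trial balance (start $0, +$858.74 each month, − disbursements):
  Mar: +$858.74 → $858.74
  Apr: +$858.74 − $1,123.32 → $594.16
  May: +$858.74 → $1,452.90
  Jun: +$858.74 → $2,311.64
  Jul: +$858.74 − $3,906.30 → -$735.92
  Aug: +$858.74 → $122.82
  Sep: +$858.74 − $1,368.96 → -$387.40
  Oct: +$858.74 → $471.34
  Nov: +$858.74 → $1,330.08
  Dec: +$858.74 → $2,188.82
  Jan: +$858.74 − $3,906.30 → -$858.74
  Feb: +$858.74 → $0.00
Lowest trial balance = -$858.74 (Jan)
Initial deposit = cushion − low point = $1,717.48 − (-$858.74) = $2,576.22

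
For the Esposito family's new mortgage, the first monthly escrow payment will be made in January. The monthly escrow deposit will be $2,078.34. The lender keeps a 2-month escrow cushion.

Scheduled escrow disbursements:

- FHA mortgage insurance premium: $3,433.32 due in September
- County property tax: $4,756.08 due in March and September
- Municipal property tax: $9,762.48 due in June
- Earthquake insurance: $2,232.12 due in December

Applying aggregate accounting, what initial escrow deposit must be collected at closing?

$8,159.58

Cushion = 2 × $2,078.34 = $4,156.68
Trial balance (start $0, +$2,078.34 each month, − disbursements):
  Jan: +$2,078.34 → $2,078.34
  Feb: +$2,078.34 → $4,156.68
  Mar: +$2,078.34 − $4,756.08 → $1,478.94
  Apr: +$2,078.34 → $3,557.28
  May: +$2,078.34 → $5,635.62
  Jun: +$2,078.34 − $9,762.48 → -$2,048.52
  Jul: +$2,078.34 → $29.82
  Aug: +$2,078.34 → $2,108.16
  Sep: +$2,078.34 − $8,189.40 → -$4,002.90
  Oct: +$2,078.34 → -$1,924.56
  Nov: +$2,078.34 → $153.78
  Dec: +$2,078.34 − $2,232.12 → $0.00
Lowest trial balance = -$4,002.90 (Sep)
Initial deposit = cushion − low point = $4,156.68 − (-$4,002.90) = $8,159.58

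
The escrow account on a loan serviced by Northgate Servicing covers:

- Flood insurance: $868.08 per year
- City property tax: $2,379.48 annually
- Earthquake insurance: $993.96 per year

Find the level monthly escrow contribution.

$353.46

Flood insurance = $868.08/yr
City property tax = $2,379.48/yr
Earthquake insurance = $993.96/yr
Total per year = $868.08 + $2,379.48 + $993.96 = $4,241.52
Monthly = $4,241.52 / 12 = $353.46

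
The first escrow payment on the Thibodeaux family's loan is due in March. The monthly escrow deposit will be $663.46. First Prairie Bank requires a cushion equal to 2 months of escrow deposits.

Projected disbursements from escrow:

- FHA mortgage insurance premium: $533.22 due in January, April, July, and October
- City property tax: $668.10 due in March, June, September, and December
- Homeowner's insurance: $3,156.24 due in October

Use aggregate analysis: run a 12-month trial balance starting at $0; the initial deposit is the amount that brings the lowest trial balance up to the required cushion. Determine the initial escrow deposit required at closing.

Cushion = 2 × $663.46 = $1,326.92
Trial balance (start $0, +$663.46 each month, − disbursements):
  Mar: +$663.46 − $668.10 → -$4.64
  Apr: +$663.46 − $533.22 → $125.60
  May: +$663.46 → $789.06
  Jun: +$663.46 − $668.10 → $784.42
  Jul: +$663.46 − $533.22 → $914.66
  Aug: +$663.46 → $1,578.12
  Sep: +$663.46 − $668.10 → $1,573.48
  Oct: +$663.46 − $3,689.46 → -$1,452.52
  Nov: +$663.46 → -$789.06
  Dec: +$663.46 − $668.10 → -$793.70
  Jan: +$663.46 − $533.22 → -$663.46
  Feb: +$663.46 → $0.00
Lowest trial balance = -$1,452.52 (Oct)
Initial deposit = cushion − low point = $1,326.92 − (-$1,452.52) = $2,779.44

$2,779.44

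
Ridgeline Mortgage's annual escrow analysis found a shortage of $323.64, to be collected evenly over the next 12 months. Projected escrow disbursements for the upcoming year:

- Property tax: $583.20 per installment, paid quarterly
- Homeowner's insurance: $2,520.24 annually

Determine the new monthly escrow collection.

$431.39

Property tax — $583.20 × 4 = $2,332.80 per year
Homeowner's insurance — $2,520.24 per year
Combined annual = $2,332.80 + $2,520.24 = $4,853.04
Base monthly escrow = $4,853.04 / 12 = $404.42
Monthly shortage recovery: $323.64 / 12 = $26.97
Adjusted monthly = $404.42 + $26.97 = $431.39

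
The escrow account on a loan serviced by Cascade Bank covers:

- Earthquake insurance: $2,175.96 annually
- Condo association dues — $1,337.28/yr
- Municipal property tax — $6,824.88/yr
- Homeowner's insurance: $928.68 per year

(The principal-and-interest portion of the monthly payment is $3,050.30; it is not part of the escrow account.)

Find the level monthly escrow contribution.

Earthquake insurance — $2,175.96
Condo association dues — $1,337.28
Municipal property tax — $6,824.88
Homeowner's insurance — $928.68
Yearly total = $2,175.96 + $1,337.28 + $6,824.88 + $928.68 = $11,266.80
Base monthly escrow = $11,266.80 ÷ 12 = $938.90

$938.90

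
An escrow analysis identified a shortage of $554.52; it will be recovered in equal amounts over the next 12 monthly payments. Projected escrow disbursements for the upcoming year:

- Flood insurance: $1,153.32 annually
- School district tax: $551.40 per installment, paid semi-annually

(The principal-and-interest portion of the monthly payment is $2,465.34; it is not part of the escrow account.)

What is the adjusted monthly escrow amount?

Flood insurance = $1,153.32/yr
School district tax = $551.40 × 2 = $1,102.80/yr
Annual escrow total = $2,256.12
Per month = $2,256.12 ÷ 12 = $188.01
Shortage spread = $554.52 ÷ 12 = $46.21/mo
Adjusted monthly = $188.01 + $46.21 = $234.22

$234.22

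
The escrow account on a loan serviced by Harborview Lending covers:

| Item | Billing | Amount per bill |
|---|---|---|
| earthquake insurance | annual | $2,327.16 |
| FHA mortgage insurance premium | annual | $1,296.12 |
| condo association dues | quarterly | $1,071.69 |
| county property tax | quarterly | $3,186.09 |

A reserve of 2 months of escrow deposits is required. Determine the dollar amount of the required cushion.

Earthquake insurance — $2,327.16
FHA mortgage insurance premium — $1,296.12
Condo association dues — $1,071.69 × 4 = $4,286.76
County property tax — $3,186.09 × 4 = $12,744.36
Annual escrow total = $2,327.16 + $1,296.12 + $4,286.76 + $12,744.36 = $20,654.40
Base monthly escrow = $20,654.40 ÷ 12 = $1,721.20
Required cushion = 2 × $1,721.20 = $3,442.40

$3,442.40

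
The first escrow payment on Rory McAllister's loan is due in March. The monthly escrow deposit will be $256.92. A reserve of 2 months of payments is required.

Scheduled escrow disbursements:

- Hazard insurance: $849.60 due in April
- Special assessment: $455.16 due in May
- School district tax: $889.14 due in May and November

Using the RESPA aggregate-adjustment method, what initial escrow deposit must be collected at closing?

Cushion = 2 × $256.92 = $513.84
Trial balance (start $0, +$256.92 each month, − disbursements):
  Mar: +$256.92 → $256.92
  Apr: +$256.92 − $849.60 → -$335.76
  May: +$256.92 − $1,344.30 → -$1,423.14
  Jun: +$256.92 → -$1,166.22
  Jul: +$256.92 → -$909.30
  Aug: +$256.92 → -$652.38
  Sep: +$256.92 → -$395.46
  Oct: +$256.92 → -$138.54
  Nov: +$256.92 − $889.14 → -$770.76
  Dec: +$256.92 → -$513.84
  Jan: +$256.92 → -$256.92
  Feb: +$256.92 → $0.00
Lowest trial balance = -$1,423.14 (May)
Initial deposit = cushion − low point = $513.84 − (-$1,423.14) = $1,936.98

$1,936.98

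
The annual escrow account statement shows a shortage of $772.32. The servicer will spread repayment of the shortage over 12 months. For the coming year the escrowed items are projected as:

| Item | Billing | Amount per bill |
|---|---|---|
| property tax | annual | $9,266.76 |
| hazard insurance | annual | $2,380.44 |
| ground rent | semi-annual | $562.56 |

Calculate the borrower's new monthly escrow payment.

Property tax: $9,266.76 annually
Hazard insurance: $2,380.44 annually
Ground rent: $562.56 × 2 = $1,125.12 annually
Combined annual = $12,772.32
Monthly = $12,772.32 / 12 = $1,064.36
Shortage spread = $772.32 ÷ 12 = $64.36/mo
New monthly escrow = $1,064.36 + $64.36 = $1,128.72

$1,128.72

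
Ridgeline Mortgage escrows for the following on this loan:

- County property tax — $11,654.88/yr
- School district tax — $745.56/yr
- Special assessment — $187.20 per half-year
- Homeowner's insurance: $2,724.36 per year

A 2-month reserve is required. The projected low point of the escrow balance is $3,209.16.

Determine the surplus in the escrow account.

$625.96

County property tax — $11,654.88 annually
School district tax — $745.56 annually
Special assessment — $187.20 × 2 = $374.40 annually
Homeowner's insurance — $2,724.36 annually
Combined annual = $11,654.88 + $745.56 + $374.40 + $2,724.36 = $15,499.20
Monthly = $15,499.20 ÷ 12 = $1,291.60
Required reserve = 2 × $1,291.60 = $2,583.20
Surplus = $3,209.16 − $2,583.20 = $625.96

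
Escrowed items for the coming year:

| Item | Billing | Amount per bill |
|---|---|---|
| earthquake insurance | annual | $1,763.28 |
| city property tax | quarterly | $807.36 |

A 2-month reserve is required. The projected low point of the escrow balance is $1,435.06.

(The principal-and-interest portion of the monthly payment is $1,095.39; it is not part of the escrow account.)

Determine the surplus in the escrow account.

Earthquake insurance — $1,763.28 per year
City property tax — $807.36 × 4 = $3,229.44 per year
Total annual escrow = $1,763.28 + $3,229.44 = $4,992.72
Base monthly escrow = $4,992.72 ÷ 12 = $416.06
Required reserve = 2 × $416.06 = $832.12
Surplus = $1,435.06 − $832.12 = $602.94

$602.94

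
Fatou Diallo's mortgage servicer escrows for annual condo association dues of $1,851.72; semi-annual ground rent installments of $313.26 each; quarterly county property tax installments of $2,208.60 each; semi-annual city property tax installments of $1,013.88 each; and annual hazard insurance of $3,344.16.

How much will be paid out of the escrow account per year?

$16,684.56

Condo association dues — $1,851.72 per year
Ground rent — $313.26 × 2 = $626.52 per year
County property tax — $2,208.60 × 4 = $8,834.40 per year
City property tax — $1,013.88 × 2 = $2,027.76 per year
Hazard insurance — $3,344.16 per year
Annual escrow total = $1,851.72 + $626.52 + $8,834.40 + $2,027.76 + $3,344.16 = $16,684.56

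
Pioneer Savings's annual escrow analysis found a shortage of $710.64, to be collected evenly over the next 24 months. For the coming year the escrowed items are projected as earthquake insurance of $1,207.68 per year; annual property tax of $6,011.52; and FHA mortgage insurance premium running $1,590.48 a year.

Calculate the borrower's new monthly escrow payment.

Earthquake insurance: $1,207.68 annually
Property tax: $6,011.52 annually
FHA mortgage insurance premium: $1,590.48 annually
Yearly total = $8,809.68
Monthly = $8,809.68 ÷ 12 = $734.14
Shortage spread = $710.64 ÷ 24 = $29.61/mo
New monthly escrow = $734.14 + $29.61 = $763.75

$763.75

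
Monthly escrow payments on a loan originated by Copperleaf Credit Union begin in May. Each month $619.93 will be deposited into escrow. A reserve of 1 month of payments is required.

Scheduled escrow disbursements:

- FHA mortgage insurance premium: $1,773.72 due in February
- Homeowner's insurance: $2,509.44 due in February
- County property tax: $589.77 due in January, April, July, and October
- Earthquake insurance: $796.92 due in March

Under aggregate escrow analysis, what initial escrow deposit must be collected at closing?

$650.09

Cushion = 1 × $619.93 = $619.93
Trial balance (start $0, +$619.93 each month, − disbursements):
  May: +$619.93 → $619.93
  Jun: +$619.93 → $1,239.86
  Jul: +$619.93 − $589.77 → $1,270.02
  Aug: +$619.93 → $1,889.95
  Sep: +$619.93 → $2,509.88
  Oct: +$619.93 − $589.77 → $2,540.04
  Nov: +$619.93 → $3,159.97
  Dec: +$619.93 → $3,779.90
  Jan: +$619.93 − $589.77 → $3,810.06
  Feb: +$619.93 − $4,283.16 → $146.83
  Mar: +$619.93 − $796.92 → -$30.16
  Apr: +$619.93 − $589.77 → $0.00
Lowest trial balance = -$30.16 (Mar)
Initial deposit = cushion − low point = $619.93 − (-$30.16) = $650.09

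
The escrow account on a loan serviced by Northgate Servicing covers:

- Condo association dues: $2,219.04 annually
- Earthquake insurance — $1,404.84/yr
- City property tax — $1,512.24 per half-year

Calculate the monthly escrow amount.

Condo association dues = $2,219.04 per year
Earthquake insurance = $1,404.84 per year
City property tax = $1,512.24 × 2 = $3,024.48 per year
Combined annual = $2,219.04 + $1,404.84 + $3,024.48 = $6,648.36
Per month = $6,648.36 / 12 = $554.03

$554.03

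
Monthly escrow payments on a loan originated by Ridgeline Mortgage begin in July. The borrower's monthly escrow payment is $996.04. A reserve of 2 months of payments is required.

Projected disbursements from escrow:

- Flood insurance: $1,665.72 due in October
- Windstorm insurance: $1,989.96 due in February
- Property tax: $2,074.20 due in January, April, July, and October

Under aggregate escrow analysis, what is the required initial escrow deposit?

Cushion = 2 × $996.04 = $1,992.08
Trial balance (start $0, +$996.04 each month, − disbursements):
  Jul: +$996.04 − $2,074.20 → -$1,078.16
  Aug: +$996.04 → -$82.12
  Sep: +$996.04 → $913.92
  Oct: +$996.04 − $3,739.92 → -$1,829.96
  Nov: +$996.04 → -$833.92
  Dec: +$996.04 → $162.12
  Jan: +$996.04 − $2,074.20 → -$916.04
  Feb: +$996.04 − $1,989.96 → -$1,909.96
  Mar: +$996.04 → -$913.92
  Apr: +$996.04 − $2,074.20 → -$1,992.08
  May: +$996.04 → -$996.04
  Jun: +$996.04 → $0.00
Lowest trial balance = -$1,992.08 (Apr)
Initial deposit = cushion − low point = $1,992.08 − (-$1,992.08) = $3,984.16

$3,984.16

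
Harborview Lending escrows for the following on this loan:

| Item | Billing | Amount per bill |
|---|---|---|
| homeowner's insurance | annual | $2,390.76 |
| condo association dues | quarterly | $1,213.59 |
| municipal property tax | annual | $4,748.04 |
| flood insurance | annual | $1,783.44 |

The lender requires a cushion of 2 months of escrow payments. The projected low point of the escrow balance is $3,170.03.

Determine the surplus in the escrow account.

$873.93

Homeowner's insurance = $2,390.76 annually
Condo association dues = $1,213.59 × 4 = $4,854.36 annually
Municipal property tax = $4,748.04 annually
Flood insurance = $1,783.44 annually
Total per year = $13,776.60
Monthly escrow = $13,776.60 ÷ 12 = $1,148.05
Required reserve = 2 × $1,148.05 = $2,296.10
Excess over cushion: $3,170.03 − $2,296.10 = $873.93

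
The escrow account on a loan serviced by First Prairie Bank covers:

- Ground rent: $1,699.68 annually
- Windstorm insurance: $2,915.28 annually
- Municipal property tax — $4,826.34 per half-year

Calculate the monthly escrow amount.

$1,188.97

Ground rent: $1,699.68 annually
Windstorm insurance: $2,915.28 annually
Municipal property tax: $4,826.34 × 2 = $9,652.68 annually
Combined annual = $1,699.68 + $2,915.28 + $9,652.68 = $14,267.64
Per month = $14,267.64 ÷ 12 = $1,188.97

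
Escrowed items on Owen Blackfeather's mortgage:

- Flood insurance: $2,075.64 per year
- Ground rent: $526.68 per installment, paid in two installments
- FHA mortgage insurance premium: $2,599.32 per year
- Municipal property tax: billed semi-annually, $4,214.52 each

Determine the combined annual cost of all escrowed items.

Flood insurance: $2,075.64 annually
Ground rent: $526.68 × 2 = $1,053.36 annually
FHA mortgage insurance premium: $2,599.32 annually
Municipal property tax: $4,214.52 × 2 = $8,429.04 annually
Total annual escrow = $2,075.64 + $1,053.36 + $2,599.32 + $8,429.04 = $14,157.36

$14,157.36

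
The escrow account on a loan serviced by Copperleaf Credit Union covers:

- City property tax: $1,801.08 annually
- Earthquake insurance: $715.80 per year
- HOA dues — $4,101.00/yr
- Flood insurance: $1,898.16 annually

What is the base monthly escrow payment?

$709.67

City property tax = $1,801.08/yr
Earthquake insurance = $715.80/yr
HOA dues = $4,101.00/yr
Flood insurance = $1,898.16/yr
Yearly total = $1,801.08 + $715.80 + $4,101.00 + $1,898.16 = $8,516.04
Monthly escrow = $8,516.04 / 12 = $709.67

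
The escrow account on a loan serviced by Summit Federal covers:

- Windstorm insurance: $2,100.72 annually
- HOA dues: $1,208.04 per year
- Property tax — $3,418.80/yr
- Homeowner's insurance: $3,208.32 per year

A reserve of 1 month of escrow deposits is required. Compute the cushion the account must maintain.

$827.99

Windstorm insurance: $2,100.72 per year
HOA dues: $1,208.04 per year
Property tax: $3,418.80 per year
Homeowner's insurance: $3,208.32 per year
Yearly total = $9,935.88
Monthly escrow = $9,935.88 ÷ 12 = $827.99
Cushion = 1 × $827.99 = $827.99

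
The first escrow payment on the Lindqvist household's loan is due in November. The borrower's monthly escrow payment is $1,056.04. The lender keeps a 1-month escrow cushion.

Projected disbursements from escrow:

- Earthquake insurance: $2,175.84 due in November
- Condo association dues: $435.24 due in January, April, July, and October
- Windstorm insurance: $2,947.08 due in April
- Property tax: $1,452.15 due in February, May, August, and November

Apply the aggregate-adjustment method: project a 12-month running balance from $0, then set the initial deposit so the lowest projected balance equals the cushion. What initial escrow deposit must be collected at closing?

Cushion = 1 × $1,056.04 = $1,056.04
Trial balance (start $0, +$1,056.04 each month, − disbursements):
  Nov: +$1,056.04 − $3,627.99 → -$2,571.95
  Dec: +$1,056.04 → -$1,515.91
  Jan: +$1,056.04 − $435.24 → -$895.11
  Feb: +$1,056.04 − $1,452.15 → -$1,291.22
  Mar: +$1,056.04 → -$235.18
  Apr: +$1,056.04 − $3,382.32 → -$2,561.46
  May: +$1,056.04 − $1,452.15 → -$2,957.57
  Jun: +$1,056.04 → -$1,901.53
  Jul: +$1,056.04 − $435.24 → -$1,280.73
  Aug: +$1,056.04 − $1,452.15 → -$1,676.84
  Sep: +$1,056.04 → -$620.80
  Oct: +$1,056.04 − $435.24 → $0.00
Lowest trial balance = -$2,957.57 (May)
Initial deposit = cushion − low point = $1,056.04 − (-$2,957.57) = $4,013.61

$4,013.61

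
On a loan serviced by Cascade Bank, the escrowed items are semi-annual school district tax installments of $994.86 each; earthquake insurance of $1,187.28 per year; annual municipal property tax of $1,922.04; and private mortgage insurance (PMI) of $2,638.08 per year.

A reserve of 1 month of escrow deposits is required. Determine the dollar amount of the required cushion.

$644.76

School district tax: $994.86 × 2 = $1,989.72 annually
Earthquake insurance: $1,187.28 annually
Municipal property tax: $1,922.04 annually
Private mortgage insurance (PMI): $2,638.08 annually
Annual escrow total = $1,989.72 + $1,187.28 + $1,922.04 + $2,638.08 = $7,737.12
Monthly escrow = $7,737.12 / 12 = $644.76
Cushion = 1 × $644.76 = $644.76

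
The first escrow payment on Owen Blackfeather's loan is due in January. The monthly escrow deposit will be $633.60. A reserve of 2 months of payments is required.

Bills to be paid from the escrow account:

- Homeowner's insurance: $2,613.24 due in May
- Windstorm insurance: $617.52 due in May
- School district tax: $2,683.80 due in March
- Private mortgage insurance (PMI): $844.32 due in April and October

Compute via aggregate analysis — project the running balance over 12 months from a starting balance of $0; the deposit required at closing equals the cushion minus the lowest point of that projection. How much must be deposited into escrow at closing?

Cushion = 2 × $633.60 = $1,267.20
Trial balance (start $0, +$633.60 each month, − disbursements):
  Jan: +$633.60 → $633.60
  Feb: +$633.60 → $1,267.20
  Mar: +$633.60 − $2,683.80 → -$783.00
  Apr: +$633.60 − $844.32 → -$993.72
  May: +$633.60 − $3,230.76 → -$3,590.88
  Jun: +$633.60 → -$2,957.28
  Jul: +$633.60 → -$2,323.68
  Aug: +$633.60 → -$1,690.08
  Sep: +$633.60 → -$1,056.48
  Oct: +$633.60 − $844.32 → -$1,267.20
  Nov: +$633.60 → -$633.60
  Dec: +$633.60 → $0.00
Lowest trial balance = -$3,590.88 (May)
Initial deposit = cushion − low point = $1,267.20 − (-$3,590.88) = $4,858.08

$4,858.08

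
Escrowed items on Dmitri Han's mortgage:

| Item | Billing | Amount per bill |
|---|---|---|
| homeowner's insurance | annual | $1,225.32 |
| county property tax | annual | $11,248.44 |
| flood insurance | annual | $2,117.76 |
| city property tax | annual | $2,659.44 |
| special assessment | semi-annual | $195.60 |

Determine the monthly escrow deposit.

Homeowner's insurance = $1,225.32
County property tax = $11,248.44
Flood insurance = $2,117.76
City property tax = $2,659.44
Special assessment = $195.60 × 2 = $391.20
Yearly total = $1,225.32 + $11,248.44 + $2,117.76 + $2,659.44 + $391.20 = $17,642.16
Monthly escrow = $17,642.16 ÷ 12 = $1,470.18

$1,470.18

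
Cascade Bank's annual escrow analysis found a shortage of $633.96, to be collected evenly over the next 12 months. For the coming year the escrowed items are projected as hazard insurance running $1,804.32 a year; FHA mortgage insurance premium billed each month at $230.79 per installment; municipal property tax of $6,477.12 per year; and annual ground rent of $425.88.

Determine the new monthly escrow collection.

Hazard insurance: $1,804.32 per year
FHA mortgage insurance premium: $230.79 × 12 = $2,769.48 per year
Municipal property tax: $6,477.12 per year
Ground rent: $425.88 per year
Total annual escrow = $1,804.32 + $2,769.48 + $6,477.12 + $425.88 = $11,476.80
Base monthly escrow = $11,476.80 ÷ 12 = $956.40
Shortage per month = $633.96 / 12 = $52.83
New monthly escrow = $956.40 + $52.83 = $1,009.23

$1,009.23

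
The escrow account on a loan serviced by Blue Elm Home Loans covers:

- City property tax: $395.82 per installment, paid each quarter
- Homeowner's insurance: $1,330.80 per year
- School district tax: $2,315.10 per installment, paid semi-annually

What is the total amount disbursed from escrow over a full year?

City property tax — $395.82 × 4 = $1,583.28/yr
Homeowner's insurance — $1,330.80/yr
School district tax — $2,315.10 × 2 = $4,630.20/yr
Yearly total = $1,583.28 + $1,330.80 + $4,630.20 = $7,544.28

$7,544.28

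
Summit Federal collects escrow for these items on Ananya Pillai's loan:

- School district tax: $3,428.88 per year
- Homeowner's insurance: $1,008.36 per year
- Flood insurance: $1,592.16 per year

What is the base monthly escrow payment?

$502.45

School district tax: $3,428.88/yr
Homeowner's insurance: $1,008.36/yr
Flood insurance: $1,592.16/yr
Annual escrow total = $3,428.88 + $1,008.36 + $1,592.16 = $6,029.40
Monthly = $6,029.40 / 12 = $502.45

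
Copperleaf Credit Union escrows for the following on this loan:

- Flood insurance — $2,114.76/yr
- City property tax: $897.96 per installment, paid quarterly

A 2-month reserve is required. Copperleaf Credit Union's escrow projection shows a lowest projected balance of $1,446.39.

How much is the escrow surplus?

Flood insurance: $2,114.76 per year
City property tax: $897.96 × 4 = $3,591.84 per year
Total annual escrow = $2,114.76 + $3,591.84 = $5,706.60
Monthly = $5,706.60 / 12 = $475.55
Required reserve = 2 × $475.55 = $951.10
Excess over cushion: $1,446.39 − $951.10 = $495.29

$495.29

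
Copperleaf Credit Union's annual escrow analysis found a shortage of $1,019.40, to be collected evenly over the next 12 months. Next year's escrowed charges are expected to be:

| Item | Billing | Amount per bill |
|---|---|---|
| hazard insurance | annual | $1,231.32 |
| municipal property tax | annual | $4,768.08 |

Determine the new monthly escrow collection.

Hazard insurance — $1,231.32 per year
Municipal property tax — $4,768.08 per year
Total annual escrow = $1,231.32 + $4,768.08 = $5,999.40
Base monthly escrow = $5,999.40 ÷ 12 = $499.95
Shortage spread = $1,019.40 ÷ 12 = $84.95/mo
New monthly escrow = $499.95 + $84.95 = $584.90

$584.90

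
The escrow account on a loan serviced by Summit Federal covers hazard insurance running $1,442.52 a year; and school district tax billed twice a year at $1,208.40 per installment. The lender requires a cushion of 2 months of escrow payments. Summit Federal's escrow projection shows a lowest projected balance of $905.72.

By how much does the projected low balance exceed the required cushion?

Hazard insurance — $1,442.52 annually
School district tax — $1,208.40 × 2 = $2,416.80 annually
Annual escrow total = $1,442.52 + $2,416.80 = $3,859.32
Per month = $3,859.32 / 12 = $321.61
Required cushion = 2 × $321.61 = $643.22
Surplus = $905.72 − $643.22 = $262.50

$262.50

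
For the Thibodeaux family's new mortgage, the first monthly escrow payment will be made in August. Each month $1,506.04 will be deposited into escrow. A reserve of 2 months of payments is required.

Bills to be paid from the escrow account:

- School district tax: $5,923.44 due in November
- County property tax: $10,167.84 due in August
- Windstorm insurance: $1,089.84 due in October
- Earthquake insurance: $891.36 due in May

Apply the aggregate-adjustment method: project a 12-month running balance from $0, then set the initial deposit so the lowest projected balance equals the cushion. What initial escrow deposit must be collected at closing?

Cushion = 2 × $1,506.04 = $3,012.08
Trial balance (start $0, +$1,506.04 each month, − disbursements):
  Aug: +$1,506.04 − $10,167.84 → -$8,661.80
  Sep: +$1,506.04 → -$7,155.76
  Oct: +$1,506.04 − $1,089.84 → -$6,739.56
  Nov: +$1,506.04 − $5,923.44 → -$11,156.96
  Dec: +$1,506.04 → -$9,650.92
  Jan: +$1,506.04 → -$8,144.88
  Feb: +$1,506.04 → -$6,638.84
  Mar: +$1,506.04 → -$5,132.80
  Apr: +$1,506.04 → -$3,626.76
  May: +$1,506.04 − $891.36 → -$3,012.08
  Jun: +$1,506.04 → -$1,506.04
  Jul: +$1,506.04 → $0.00
Lowest trial balance = -$11,156.96 (Nov)
Initial deposit = cushion − low point = $3,012.08 − (-$11,156.96) = $14,169.04

$14,169.04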